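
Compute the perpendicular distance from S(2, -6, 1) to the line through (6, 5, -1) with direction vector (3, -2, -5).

Direction vector d = (3, -2, -5).
AP = (-4, -11, 2), and AP × d = (59, -14, 41).
|AP × d|² = 5358 and |d|² = 38, so the distance is √(5358/38) = √141.

√141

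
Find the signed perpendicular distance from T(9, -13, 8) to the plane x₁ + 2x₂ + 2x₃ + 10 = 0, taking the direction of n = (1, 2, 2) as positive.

3

n·T − (-10) = 9.
|n| = 3, so the signed distance is 9/3 = 3.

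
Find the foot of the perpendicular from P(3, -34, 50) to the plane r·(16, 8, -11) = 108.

The perpendicular from P has direction n = (16, 8, -11): r = (3, -34, 50) + t(16, 8, -11).
Substitute into the plane: n·(P + tn) = 108 gives -774 + 441t = 108, so t = 2.
Foot = (3, -34, 50) + 2·(16, 8, -11) = (35, -18, 28).

(35, -18, 28)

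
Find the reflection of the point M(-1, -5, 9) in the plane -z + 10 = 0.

With n = (0, 0, -1), the signed offset is (n·M − (-10))/|n|² = 1/1 = 1.
M' = M − 2t·n = (-1, -5, 9) − 2·(0, 0, -1) = (-1, -5, 11).

(-1, -5, 11)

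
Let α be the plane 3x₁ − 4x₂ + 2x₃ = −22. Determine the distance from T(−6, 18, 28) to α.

d = |3·(-6) + (-4)·18 + 2·28 − (-22)| / √(9 + 16 + 4) = |-12| / √29 = 12√29/29.

12√29/29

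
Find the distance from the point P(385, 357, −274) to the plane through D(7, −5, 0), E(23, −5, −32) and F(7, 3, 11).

6

DE = (16, 0, −32) and DF = (0, 8, 11), so a normal is n = DE × DF = (256, −176, 128).
d = |256·385 + (-176)·357 + 128·(-274) − 2672| / √(65536 + 30976 + 16384) = |-2016| / 336 = 6.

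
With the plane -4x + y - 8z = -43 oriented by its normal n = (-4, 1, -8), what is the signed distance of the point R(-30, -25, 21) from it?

n·R − (-43) = -30.
|n| = 9, so the signed distance is -30/9 = -10/3.

-10/3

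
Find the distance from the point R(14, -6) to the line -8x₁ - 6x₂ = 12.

The normal to the line is n = (-8, -6) with |n| = 10.
|n·R − 12| = |-76 − 12| = 88, so the distance is 88/10 = 44/5.

44/5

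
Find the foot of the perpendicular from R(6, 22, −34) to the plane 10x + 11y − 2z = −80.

(-14, 0, -30)

The perpendicular from R has direction n = (10, 11, −2): r = (6, 22, −34) + λ(10, 11, −2).
Substitute into the plane: n·(R + λn) = -80 gives 370 + 225λ = -80, so λ = -2.
Foot = (6, 22, −34) + (-2)·(10, 11, −2) = (−14, 0, −30).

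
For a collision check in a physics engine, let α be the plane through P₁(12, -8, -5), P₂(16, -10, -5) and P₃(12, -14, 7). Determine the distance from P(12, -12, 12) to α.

9/√6

P₁P₂ = (4, -2, 0) and P₁P₃ = (0, -6, 12), so a normal is n = P₁P₂ × P₁P₃ = (-24, -48, -24).
Then n·(12, -12, 12) - 216 = -216.
|n| = √(576 + 2304 + 576) = 24√6, so the distance is |-216|/(24√6) = 3√6/2.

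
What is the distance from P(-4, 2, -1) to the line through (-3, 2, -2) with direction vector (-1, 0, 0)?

Direction vector d = (-1, 0, 0).
AP = (-1, 0, 1), and AP × d = (0, -1, 0).
|AP × d|² = 1 and |d|² = 1, so the distance is √1 = 1.

1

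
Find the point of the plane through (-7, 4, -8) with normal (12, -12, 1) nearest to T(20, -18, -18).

(-4, 6, -20)

The perpendicular from T has direction n = (12, -12, 1): r = (20, -18, -18) + t(12, -12, 1).
Substitute into the plane: n·(T + tn) = -140 gives 438 + 289t = -140, so t = -2.
Foot = (20, -18, -18) + (-2)·(12, -12, 1) = (-4, 6, -20).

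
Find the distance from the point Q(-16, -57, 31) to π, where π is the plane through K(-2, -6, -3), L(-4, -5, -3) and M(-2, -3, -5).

√14

KL = (-2, 1, 0) and KM = (0, 3, -2), so a normal is n = KL × KM = (-2, -4, -6).
Then n·(-16, -57, 31) - 46 = 28.
|n| = √(4 + 16 + 36) = 2√14, so the distance is |28|/(2√14) = √14.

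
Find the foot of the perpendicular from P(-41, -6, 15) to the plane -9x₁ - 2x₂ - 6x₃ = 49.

The perpendicular from P has direction n = (-9, -2, -6): r = (-41, -6, 15) + λ(-9, -2, -6).
Substitute into the plane: n·(P + λn) = 49 gives 291 + 121λ = 49, so λ = -2.
Foot = (-41, -6, 15) + (-2)·(-9, -2, -6) = (-23, -2, 27).

(-23, -2, 27)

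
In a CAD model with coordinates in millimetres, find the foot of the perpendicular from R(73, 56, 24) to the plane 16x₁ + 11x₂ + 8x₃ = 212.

(9, 12, -8)

The perpendicular from R has direction n = (16, 11, 8): r = (73, 56, 24) + λ(16, 11, 8).
Substitute into the plane: n·(R + λn) = 212 gives 1976 + 441λ = 212, so λ = -4.
Foot = (73, 56, 24) + (-4)·(16, 11, 8) = (9, 12, −8).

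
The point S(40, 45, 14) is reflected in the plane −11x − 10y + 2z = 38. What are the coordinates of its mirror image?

(-48, -35, 30)

n = (−11, −10, 2), |n|² = 225, n·S − 38 = -900, so t = -900/225 = -4.
Foot F = S − (-4)·n = (−4, 5, 22); the reflection is 2F − S = (−48, −35, 30).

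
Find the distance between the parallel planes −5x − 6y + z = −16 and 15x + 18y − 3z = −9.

19/√62

Divide the second equation by -3 to match normals: −5x − 6y + z = 3.
With common normal n = (−5, −6, 1) (|n| = √62), the distance is |(-16) − 3|/|n| = 19/√62.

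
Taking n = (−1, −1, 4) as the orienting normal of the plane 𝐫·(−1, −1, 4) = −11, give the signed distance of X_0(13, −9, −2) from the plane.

-1/(3√2)

n·X_0 − (-11) = -1.
|n| = 3√2, so the signed distance is -1/(3√2).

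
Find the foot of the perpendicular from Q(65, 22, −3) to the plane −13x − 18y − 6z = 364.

(26, -32, -21)

The perpendicular from Q has direction n = (−13, −18, −6): r = (65, 22, −3) + λ(−13, −18, −6).
Substitute into the plane: n·(Q + λn) = 364 gives -1223 + 529λ = 364, so λ = 3.
Foot = (65, 22, −3) + 3·(−13, −18, −6) = (26, −32, −21).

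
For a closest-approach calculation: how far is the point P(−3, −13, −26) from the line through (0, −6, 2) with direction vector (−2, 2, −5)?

Direction vector d = (−2, 2, −5).
AP = (−3, −7, −28), and AP × d = (91, 41, −20).
|AP × d|² = 10362 and |d|² = 33, so the distance is √(10362/33) = √314.

√314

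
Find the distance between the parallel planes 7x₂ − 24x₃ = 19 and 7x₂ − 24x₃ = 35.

16/25

Both planes have normal n = (0, 7, −24), |n| = 25. Any point on the first plane is at distance |35 − 19|/|n| = 16/25 from the second.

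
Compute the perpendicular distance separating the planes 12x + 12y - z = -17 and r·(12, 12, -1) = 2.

Both planes have normal n = (12, 12, -1), |n| = 17. Any point on the first plane is at distance |2 − (-17)|/|n| = 19/17 from the second.

19/17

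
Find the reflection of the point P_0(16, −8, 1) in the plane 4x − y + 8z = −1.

n = (4, −1, 8), |n|² = 81, n·P_0 − (-1) = 81, so t = 81/81 = 1.
Foot F = P_0 − 1·n = (12, −7, −7); the reflection is 2F − P_0 = (8, −6, −15).

(8, -6, -15)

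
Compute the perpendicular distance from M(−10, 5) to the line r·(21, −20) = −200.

110/29

d = |21·(-10) + (-20)·5 − (-200)| / √(441 + 400) = |-110|/29 = 110/29.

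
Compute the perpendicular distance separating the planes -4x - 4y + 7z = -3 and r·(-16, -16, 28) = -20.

Divide the second equation by 4 to match normals: -4x - 4y + 7z = -5.
With common normal n = (-4, -4, 7) (|n| = 9), the distance is |(-3) − (-5)|/|n| = 2/9.

2/9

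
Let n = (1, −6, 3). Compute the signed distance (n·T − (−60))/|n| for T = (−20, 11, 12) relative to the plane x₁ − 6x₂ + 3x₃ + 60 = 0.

n·T − (-60) = 10.
|n| = √46, so the signed distance is 10/√46.

10/√46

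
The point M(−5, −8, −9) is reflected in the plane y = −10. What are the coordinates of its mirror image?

(-5, -12, -9)

n = (0, 1, 0), |n|² = 1, n·M − (-10) = 2, so t = 2/1 = 2.
Foot F = M − 2·n = (−5, −10, −9); the reflection is 2F − M = (−5, −12, −9).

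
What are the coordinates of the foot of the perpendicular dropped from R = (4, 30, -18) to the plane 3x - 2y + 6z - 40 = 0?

(16, 22, 6)

n = (3, -2, 6), |n|² = 49, and n·R − 40 = -196.
t = -196/49 = -4, so the foot is R − t·n = (4, 30, -18) − (-4)·(3, -2, 6) = (16, 22, 6).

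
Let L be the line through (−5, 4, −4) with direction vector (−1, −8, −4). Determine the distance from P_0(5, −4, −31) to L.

√569

Direction vector d = (−1, −8, −4).
AP = (10, −8, −27), and AP × d = (−184, 67, −88).
|AP × d|² = 46089 and |d|² = 81, so the distance is √(46089/81) = √569.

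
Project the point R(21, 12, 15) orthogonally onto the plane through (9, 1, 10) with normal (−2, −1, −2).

The perpendicular from R has direction n = (−2, −1, −2): r = (21, 12, 15) + t(−2, −1, −2).
Substitute into the plane: n·(R + tn) = -39 gives -84 + 9t = -39, so t = 5.
Foot = (21, 12, 15) + 5·(−2, −1, −2) = (11, 7, 5).

(11, 7, 5)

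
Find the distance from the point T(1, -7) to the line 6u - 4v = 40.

d = |6·1 + (-4)·(-7) − 40| / √(36 + 16) = |-6|/(2√13) = 3√13/13.

3√13/13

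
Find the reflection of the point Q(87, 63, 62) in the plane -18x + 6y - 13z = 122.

(-57, 111, -42)

n = (-18, 6, -13), |n|² = 529, n·Q − 122 = -2116, so t = -2116/529 = -4.
Foot F = Q − (-4)·n = (15, 87, 10); the reflection is 2F − Q = (-57, 111, -42).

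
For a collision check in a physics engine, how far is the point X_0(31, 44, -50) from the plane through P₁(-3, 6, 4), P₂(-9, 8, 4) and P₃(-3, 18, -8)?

P₁P₂ = (-6, 2, 0) and P₁P₃ = (0, 12, -12), so a normal is n = P₁P₂ × P₁P₃ = (-24, -72, -72).
Then n·(31, 44, -50) - (-648) = 336.
|n| = √(576 + 5184 + 5184) = 24√19, so the distance is |336|/(24√19) = 14√19/19.

14√19/19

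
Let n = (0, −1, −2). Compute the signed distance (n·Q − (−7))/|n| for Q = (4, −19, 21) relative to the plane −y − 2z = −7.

-16√5/5

n·Q − (-7) = -16.
|n| = √5, so the signed distance is -16√5/5.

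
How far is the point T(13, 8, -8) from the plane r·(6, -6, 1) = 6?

16√73/73

n = (6, -6, 1); n·P − 6 = 16; |n| = √73; distance = 16/√73.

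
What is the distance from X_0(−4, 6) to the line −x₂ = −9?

3

d = |0·(-4) + (-1)·6 − (-9)| / √(0 + 1) = |3|/1 = 3.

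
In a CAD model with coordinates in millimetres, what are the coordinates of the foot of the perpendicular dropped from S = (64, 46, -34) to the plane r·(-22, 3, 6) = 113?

The perpendicular from S has direction n = (-22, 3, 6): r = (64, 46, -34) + t(-22, 3, 6).
Substitute into the plane: n·(S + tn) = 113 gives -1474 + 529t = 113, so t = 3.
Foot = (64, 46, -34) + 3·(-22, 3, 6) = (-2, 55, -16).

(-2, 55, -16)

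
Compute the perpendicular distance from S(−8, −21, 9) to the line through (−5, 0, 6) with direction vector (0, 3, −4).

Direction vector d = (0, 3, −4).
AP = (−3, −21, 3), and AP × d = (75, −12, −9).
|AP × d|² = 5850 and |d|² = 25, so the distance is √(5850/25) = √234 = 3√26.

3√26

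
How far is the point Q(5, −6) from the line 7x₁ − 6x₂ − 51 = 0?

20/√85

d = |7·5 + (-6)·(-6) − 51| / √(49 + 36) = |20|/√85 = 4√85/17.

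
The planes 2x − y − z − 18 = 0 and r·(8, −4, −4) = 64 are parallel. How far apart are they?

√6/3

Divide the second equation by 4 to match normals: 2x − y − z = 16.
With common normal n = (2, −1, −1) (|n| = √6), the distance is |18 − 16|/|n| = 2/√6.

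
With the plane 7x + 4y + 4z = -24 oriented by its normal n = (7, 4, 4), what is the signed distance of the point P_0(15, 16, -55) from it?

-3

n·P_0 − (-24) = -27.
|n| = 9, so the signed distance is -27/9 = -3.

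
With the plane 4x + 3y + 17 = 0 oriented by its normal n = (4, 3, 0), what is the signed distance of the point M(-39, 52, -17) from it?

n·M − (-17) = 17.
|n| = 5, so the signed distance is 17/5.

17/5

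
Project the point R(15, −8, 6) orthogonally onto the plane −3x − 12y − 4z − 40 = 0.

(192/13, -116/13, 74/13)

The perpendicular from R has direction n = (−3, −12, −4): r = (15, −8, 6) + μ(−3, −12, −4).
Substitute into the plane: n·(R + μn) = 40 gives 27 + 169μ = 40, so μ = 1/13.
Foot = (15, −8, 6) + (1/13)·(−3, −12, −4) = (192/13, −116/13, 74/13).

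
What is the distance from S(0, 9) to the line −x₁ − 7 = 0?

7

d = |(-1)·0 + 0·9 − 7| / √(1 + 0) = |-7|/1 = 7.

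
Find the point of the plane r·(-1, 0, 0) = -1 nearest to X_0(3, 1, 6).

The perpendicular from X_0 has direction n = (-1, 0, 0): r = (3, 1, 6) + μ(-1, 0, 0).
Substitute into the plane: n·(X_0 + μn) = -1 gives -3 + 1μ = -1, so μ = 2.
Foot = (3, 1, 6) + 2·(-1, 0, 0) = (1, 1, 6).

(1, 1, 6)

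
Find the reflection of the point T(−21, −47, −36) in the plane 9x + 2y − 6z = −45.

(-195/11, -509/11, -420/11)

With n = (9, 2, −6), the signed offset is (n·T − (-45))/|n|² = -22/121 = -2/11.
T' = T − 2t·n = (−21, −47, −36) − (-4/11)·(9, 2, −6) = (−195/11, −509/11, −420/11).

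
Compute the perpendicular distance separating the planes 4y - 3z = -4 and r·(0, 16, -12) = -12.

Divide the second equation by 4 to match normals: 4y - 3z = -3.
With common normal n = (0, 4, -3) (|n| = 5), the distance is |(-4) − (-3)|/|n| = 1/5.

1/5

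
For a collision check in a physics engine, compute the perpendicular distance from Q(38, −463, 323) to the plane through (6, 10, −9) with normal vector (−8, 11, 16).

7

The plane has equation n·(r − (6, 10, −9)) = 0, i.e. n·r = -82.
d = |(-8)·38 + 11·(-463) + 16·323 − (-82)| / √(64 + 121 + 256) = |-147| / 21 = 7.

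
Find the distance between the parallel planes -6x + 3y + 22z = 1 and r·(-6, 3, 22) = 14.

Both planes have normal n = (-6, 3, 22), |n| = 23. Any point on the first plane is at distance |14 − 1|/|n| = 13/23 from the second.

13/23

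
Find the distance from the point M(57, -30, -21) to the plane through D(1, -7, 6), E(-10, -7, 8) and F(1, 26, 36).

DE = (-11, 0, 2) and DF = (0, 33, 30), so a normal is n = DE × DF = (-66, 330, -363).
Then n·(57, -30, -21) - (-4554) = -1485.
|n| = √(4356 + 108900 + 131769) = 495, so the distance is |-1485|/495 = 3.

3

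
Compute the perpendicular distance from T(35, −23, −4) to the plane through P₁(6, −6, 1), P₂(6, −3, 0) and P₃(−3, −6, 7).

P₁P₂ = (0, 3, −1) and P₁P₃ = (−9, 0, 6), so a normal is n = P₁P₂ × P₁P₃ = (18, 9, 27).
n = (18, 9, 27); n·P − 81 = 234; |n| = 9√14; distance = 234/(9√14) = 26/√14.

26/√14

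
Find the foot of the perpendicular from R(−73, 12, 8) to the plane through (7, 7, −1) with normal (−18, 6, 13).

The perpendicular from R has direction n = (−18, 6, 13): r = (−73, 12, 8) + t(−18, 6, 13).
Substitute into the plane: n·(R + tn) = -97 gives 1490 + 529t = -97, so t = -3.
Foot = (−73, 12, 8) + (-3)·(−18, 6, 13) = (−19, −6, −31).

(-19, -6, -31)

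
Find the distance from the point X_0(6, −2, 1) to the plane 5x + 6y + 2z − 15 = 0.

√65/13

d = |5·6 + 6·(-2) + 2·1 − 15| / √(25 + 36 + 4) = |5| / √65 = √65/13.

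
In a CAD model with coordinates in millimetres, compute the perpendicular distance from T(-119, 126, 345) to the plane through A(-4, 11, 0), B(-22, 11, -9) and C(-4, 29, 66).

AB = (-18, 0, -9) and AC = (0, 18, 66), so a normal is n = AB × AC = (162, 1188, -324).
Then n·(-119, 126, 345) - 12420 = 6210.
|n| = √(26244 + 1411344 + 104976) = 1242, so the distance is |6210|/1242 = 5.

5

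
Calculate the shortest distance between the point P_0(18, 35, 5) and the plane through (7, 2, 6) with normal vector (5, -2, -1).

10/√30

The plane has equation n·(r − (7, 2, 6)) = 0, i.e. n·r = 25.
n = (5, -2, -1); n·P − 25 = -10; |n| = √30; distance = 10/√30.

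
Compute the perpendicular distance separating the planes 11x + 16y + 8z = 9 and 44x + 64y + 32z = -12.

4/7

Divide the second equation by 4 to match normals: 11x + 16y + 8z = -3.
Both planes have normal n = (11, 16, 8), |n| = 21. Any point on the first plane is at distance |(-3) − 9|/|n| = 12/21 = 4/7 from the second.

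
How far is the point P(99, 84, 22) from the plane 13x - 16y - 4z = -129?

16/21

Normal vector n = (13, -16, -4), and n·(99, 84, 22) - (-129) = -16.
|n| = √(169 + 256 + 16) = 21, so the distance is |-16|/21 = 16/21.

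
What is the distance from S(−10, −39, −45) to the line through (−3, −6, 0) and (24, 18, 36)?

A direction vector is d = (27, 24, 36).
AP = (−7, −33, −45), and AP × d = (−108, −963, 723).
|AP × d|² = 1461762 and |d|² = 2601, so the distance is √(1461762/2601) = √562.

√562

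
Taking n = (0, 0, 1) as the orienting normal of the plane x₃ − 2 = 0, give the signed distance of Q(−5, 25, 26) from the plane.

24

n·Q − 2 = 24.
|n| = 1, so the signed distance is 24/1 = 24.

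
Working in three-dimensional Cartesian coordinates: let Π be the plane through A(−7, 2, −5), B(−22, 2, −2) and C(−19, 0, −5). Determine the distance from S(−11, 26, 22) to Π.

AB = (−15, 0, 3) and AC = (−12, −2, 0), so a normal is n = AB × AC = (6, −36, 30).
d = |6·(-11) + (-36)·26 + 30·22 − (-264)| / √(36 + 1296 + 900) = |-78| / (6√62) = 13√62/62.

13/√62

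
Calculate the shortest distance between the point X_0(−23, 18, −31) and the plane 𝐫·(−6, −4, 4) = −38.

d = |(-6)·(-23) + (-4)·18 + 4·(-31) − (-38)| / √(36 + 16 + 16) = |-20| / (2√17) = 10√17/17.

10√17/17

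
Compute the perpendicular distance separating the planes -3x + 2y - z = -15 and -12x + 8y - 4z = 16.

Divide the second equation by 4 to match normals: -3x + 2y - z = 4.
Both planes have normal n = (-3, 2, -1), |n| = √14. Any point on the first plane is at distance |4 − (-15)|/|n| = 19/√14 from the second.

19/√14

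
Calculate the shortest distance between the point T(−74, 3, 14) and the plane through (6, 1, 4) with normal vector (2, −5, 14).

The plane has equation n·(r − (6, 1, 4)) = 0, i.e. n·r = 63.
d = |2·(-74) + (-5)·3 + 14·14 − 63| / √(4 + 25 + 196) = |-30| / 15 = 2.

2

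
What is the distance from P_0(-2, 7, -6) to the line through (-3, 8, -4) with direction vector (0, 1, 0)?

Direction vector d = (0, 1, 0).
AP = (1, -1, -2); AP·d = -1, |AP|² = 6, |d|² = 1.
distance² = |AP|² − (AP·d)²/|d|² = 6 − 1/1 = 5, so the distance is √5.

√5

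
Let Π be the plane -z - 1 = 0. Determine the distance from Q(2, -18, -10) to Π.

d = |(-1)·(-10) − 1| / √(0 + 0 + 1) = |9| / 1 = 9.

9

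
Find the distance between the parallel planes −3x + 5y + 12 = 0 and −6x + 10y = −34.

Divide the second equation by 2 to match normals: −3x + 5y = -17.
With common normal n = (−3, 5, 0) (|n| = √34), the distance is |(-12) − (-17)|/|n| = 5/√34.

5/√34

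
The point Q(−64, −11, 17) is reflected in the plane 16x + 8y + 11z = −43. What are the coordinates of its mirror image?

n = (16, 8, 11), |n|² = 441, n·Q − (-43) = -882, so t = -882/441 = -2.
Foot F = Q − (-2)·n = (−32, 5, 39); the reflection is 2F − Q = (0, 21, 61).

(0, 21, 61)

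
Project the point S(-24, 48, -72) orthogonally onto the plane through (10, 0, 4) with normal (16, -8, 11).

(40, 16, -28)

n = (16, -8, 11), |n|² = 441, and n·S − 204 = -1764.
t = -1764/441 = -4, so the foot is S − t·n = (-24, 48, -72) − (-4)·(16, -8, 11) = (40, 16, -28).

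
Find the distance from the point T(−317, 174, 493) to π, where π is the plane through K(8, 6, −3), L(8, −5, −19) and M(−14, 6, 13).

KL = (0, −11, −16) and KM = (−22, 0, 16), so a normal is n = KL × KM = (−176, 352, −242).
Then n·(−317, 174, 493) − 1430 = −3696.
|n| = √(30976 + 123904 + 58564) = 462, so the distance is |-3696|/462 = 8.

8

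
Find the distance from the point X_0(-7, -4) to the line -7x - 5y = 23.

46/√74

d = |(-7)·(-7) + (-5)·(-4) − 23| / √(49 + 25) = |46|/√74 = 46/√74.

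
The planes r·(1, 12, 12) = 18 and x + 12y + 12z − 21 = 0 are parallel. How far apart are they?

3/17

Both planes have normal n = (1, 12, 12), |n| = 17. Any point on the first plane is at distance |21 − 18|/|n| = 3/17 from the second.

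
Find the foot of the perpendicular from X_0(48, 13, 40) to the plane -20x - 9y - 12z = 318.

n = (-20, -9, -12), |n|² = 625, and n·X_0 − 318 = -1875.
t = -1875/625 = -3, so the foot is X_0 − t·n = (48, 13, 40) − (-3)·(-20, -9, -12) = (-12, -14, 4).

(-12, -14, 4)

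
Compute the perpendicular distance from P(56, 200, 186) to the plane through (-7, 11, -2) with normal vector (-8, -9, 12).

3

The plane has equation n·(r − (-7, 11, -2)) = 0, i.e. n·r = -67.
d = |(-8)·56 + (-9)·200 + 12·186 − (-67)| / √(64 + 81 + 144) = |51| / 17 = 3.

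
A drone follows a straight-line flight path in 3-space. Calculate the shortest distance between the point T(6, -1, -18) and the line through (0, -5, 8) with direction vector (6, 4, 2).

Direction vector d = (6, 4, 2).
AP = (6, 4, -26), and AP × d = (112, -168, 0).
|AP × d|² = 40768 and |d|² = 56, so the distance is √(40768/56) = √728 = 2√182.

2√182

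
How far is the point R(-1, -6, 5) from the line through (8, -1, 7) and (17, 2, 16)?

√34

A direction vector is d = (9, 3, 9).
AP = (-9, -5, -2); AP·d = -114, |AP|² = 110, |d|² = 171.
distance² = |AP|² − (AP·d)²/|d|² = 110 − 12996/171 = 34, so the distance is √34.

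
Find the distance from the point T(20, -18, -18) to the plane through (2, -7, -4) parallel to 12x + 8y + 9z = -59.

2/17

Parallel planes share the normal n = (12, 8, 9); since (2, -7, -4) lies on the plane, its equation is 12x + 8y + 9z = -68.
Then n·(20, -18, -18) - (-68) = 2.
|n| = √(144 + 64 + 81) = 17, so the distance is |2|/17 = 2/17.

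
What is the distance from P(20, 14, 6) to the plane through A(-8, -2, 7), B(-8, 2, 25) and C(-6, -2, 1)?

AB = (0, 4, 18) and AC = (2, 0, -6), so a normal is n = AB × AC = (-24, 36, -8).
n = (-24, 36, -8); n·P − 64 = -88; |n| = 44; distance = 88/44 = 2.

2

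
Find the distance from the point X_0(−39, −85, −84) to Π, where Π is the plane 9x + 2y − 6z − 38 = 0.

5

d = |9·(-39) + 2·(-85) + (-6)·(-84) − 38| / √(81 + 4 + 36) = |-55| / 11 = 5.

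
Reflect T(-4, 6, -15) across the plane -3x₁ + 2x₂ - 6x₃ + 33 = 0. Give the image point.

With n = (-3, 2, -6), the signed offset is (n·T − (-33))/|n|² = 147/49 = 3.
T' = T − 2t·n = (-4, 6, -15) − 6·(-3, 2, -6) = (14, -6, 21).

(14, -6, 21)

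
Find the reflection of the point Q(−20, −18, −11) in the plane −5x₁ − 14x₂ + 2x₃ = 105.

(-10, 10, -15)

n = (−5, −14, 2), |n|² = 225, n·Q − 105 = 225, so t = 225/225 = 1.
Foot F = Q − 1·n = (−15, −4, −13); the reflection is 2F − Q = (−10, 10, −15).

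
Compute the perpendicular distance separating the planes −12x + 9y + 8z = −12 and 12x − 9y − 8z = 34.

Divide the second equation by -1 to match normals: −12x + 9y + 8z = -34.
With common normal n = (−12, 9, 8) (|n| = 17), the distance is |(-12) − (-34)|/|n| = 22/17.

22/17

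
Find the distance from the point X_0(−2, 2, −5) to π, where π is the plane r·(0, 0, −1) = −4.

9

n = (0, 0, −1); n·P − (-4) = 9; |n| = 1; distance = 9/1 = 9.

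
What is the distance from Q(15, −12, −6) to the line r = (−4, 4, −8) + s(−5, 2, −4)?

6√6

Direction vector d = (−5, 2, −4).
AP = (19, −16, 2), and AP × d = (60, 66, −42).
|AP × d|² = 9720 and |d|² = 45, so the distance is √(9720/45) = √216 = 6√6.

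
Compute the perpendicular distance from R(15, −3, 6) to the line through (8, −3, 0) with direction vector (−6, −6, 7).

Direction vector d = (−6, −6, 7).
AP = (7, 0, 6), and AP × d = (36, −85, −42).
|AP × d|² = 10285 and |d|² = 121, so the distance is √(10285/121) = √85.

√85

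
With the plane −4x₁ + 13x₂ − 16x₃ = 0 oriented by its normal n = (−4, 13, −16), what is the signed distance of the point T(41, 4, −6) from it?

n·T − 0 = -16.
|n| = 21, so the signed distance is -16/21.

-16/21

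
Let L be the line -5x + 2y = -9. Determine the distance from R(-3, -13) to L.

The normal to the line is n = (-5, 2) with |n| = √29.
|n·R − (-9)| = |-11 − (-9)| = 2, so the distance is 2/√29 = 2√29/29.

2/√29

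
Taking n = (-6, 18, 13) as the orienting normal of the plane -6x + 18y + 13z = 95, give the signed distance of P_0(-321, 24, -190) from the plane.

n·P_0 − 95 = -207.
|n| = 23, so the signed distance is -207/23 = -9.

-9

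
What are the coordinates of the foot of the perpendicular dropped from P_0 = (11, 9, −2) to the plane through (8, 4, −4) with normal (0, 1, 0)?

The perpendicular from P_0 has direction n = (0, 1, 0): r = (11, 9, −2) + t(0, 1, 0).
Substitute into the plane: n·(P_0 + tn) = 4 gives 9 + 1t = 4, so t = -5.
Foot = (11, 9, −2) + (-5)·(0, 1, 0) = (11, 4, −2).

(11, 4, -2)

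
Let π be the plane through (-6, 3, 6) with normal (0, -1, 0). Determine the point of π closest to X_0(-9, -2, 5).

The perpendicular from X_0 has direction n = (0, -1, 0): r = (-9, -2, 5) + t(0, -1, 0).
Substitute into the plane: n·(X_0 + tn) = -3 gives 2 + 1t = -3, so t = -5.
Foot = (-9, -2, 5) + (-5)·(0, -1, 0) = (-9, 3, 5).

(-9, 3, 5)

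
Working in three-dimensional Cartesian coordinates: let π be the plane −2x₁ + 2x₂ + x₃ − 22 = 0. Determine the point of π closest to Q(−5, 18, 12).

The perpendicular from Q has direction n = (−2, 2, 1): r = (−5, 18, 12) + t(−2, 2, 1).
Substitute into the plane: n·(Q + tn) = 22 gives 58 + 9t = 22, so t = -4.
Foot = (−5, 18, 12) + (-4)·(−2, 2, 1) = (3, 10, 8).

(3, 10, 8)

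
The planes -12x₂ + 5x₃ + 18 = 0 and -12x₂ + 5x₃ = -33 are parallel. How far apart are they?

Both planes have normal n = (0, -12, 5), |n| = 13. Any point on the first plane is at distance |(-33) − (-18)|/|n| = 15/13 from the second.

15/13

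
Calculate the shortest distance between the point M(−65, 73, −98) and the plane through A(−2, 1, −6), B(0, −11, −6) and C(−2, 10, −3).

AB = (2, −12, 0) and AC = (0, 9, 3), so a normal is n = AB × AC = (−36, −6, 18).
Then n·(−65, 73, −98) − (−42) = 180.
|n| = √(1296 + 36 + 324) = 6√46, so the distance is |180|/(6√46) = 15√46/23.

30/√46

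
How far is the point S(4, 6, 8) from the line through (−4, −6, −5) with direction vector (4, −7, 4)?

√377

Direction vector d = (4, −7, 4).
AP = (8, 12, 13), and AP × d = (139, 20, −104).
|AP × d|² = 30537 and |d|² = 81, so the distance is √(30537/81) = √377.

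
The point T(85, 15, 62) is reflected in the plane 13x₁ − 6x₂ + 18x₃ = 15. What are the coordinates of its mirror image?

With n = (13, −6, 18), the signed offset is (n·T − 15)/|n|² = 2116/529 = 4.
T' = T − 2t·n = (85, 15, 62) − 8·(13, −6, 18) = (−19, 63, −82).

(-19, 63, -82)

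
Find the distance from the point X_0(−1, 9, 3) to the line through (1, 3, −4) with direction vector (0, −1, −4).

Direction vector d = (0, −1, −4).
AP = (−2, 6, 7); AP·d = -34, |AP|² = 89, |d|² = 17.
distance² = |AP|² − (AP·d)²/|d|² = 89 − 1156/17 = 21, so the distance is √21.

√21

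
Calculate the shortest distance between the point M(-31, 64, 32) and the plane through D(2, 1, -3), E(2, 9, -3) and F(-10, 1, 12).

DE = (0, 8, 0) and DF = (-12, 0, 15), so a normal is n = DE × DF = (120, 0, 96).
Then n·(-31, 64, 32) - (-48) = -600.
|n| = √(14400 + 0 + 9216) = 24√41, so the distance is |-600|/(24√41) = 25√41/41.

25√41/41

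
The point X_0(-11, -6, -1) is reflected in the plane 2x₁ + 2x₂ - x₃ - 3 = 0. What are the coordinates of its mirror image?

(5, 10, -9)

n = (2, 2, -1), |n|² = 9, n·X_0 − 3 = -36, so t = -36/9 = -4.
Foot F = X_0 − (-4)·n = (-3, 2, -5); the reflection is 2F − X_0 = (5, 10, -9).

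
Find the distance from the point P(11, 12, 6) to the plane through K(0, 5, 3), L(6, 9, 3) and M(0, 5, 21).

1/√13

KL = (6, 4, 0) and KM = (0, 0, 18), so a normal is n = KL × KM = (72, -108, 0).
Then n·(11, 12, 6) - (-540) = 36.
|n| = √(5184 + 11664 + 0) = 36√13, so the distance is |36|/(36√13) = √13/13.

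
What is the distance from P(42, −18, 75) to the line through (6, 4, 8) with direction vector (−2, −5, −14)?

Direction vector d = (−2, −5, −14).
AP = (36, −22, 67); AP·d = -900, |AP|² = 6269, |d|² = 225.
distance² = |AP|² − (AP·d)²/|d|² = 6269 − 810000/225 = 2669, so the distance is √2669.

√2669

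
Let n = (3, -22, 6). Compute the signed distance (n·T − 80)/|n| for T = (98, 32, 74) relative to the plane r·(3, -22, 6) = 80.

-2

n·T − 80 = -46.
|n| = 23, so the signed distance is -46/23 = -2.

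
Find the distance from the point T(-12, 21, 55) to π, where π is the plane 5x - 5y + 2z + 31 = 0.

4√6/3

Normal vector n = (5, -5, 2), and n·(-12, 21, 55) - (-31) = -24.
|n| = √(25 + 25 + 4) = 3√6, so the distance is |-24|/(3√6) = 4√6/3.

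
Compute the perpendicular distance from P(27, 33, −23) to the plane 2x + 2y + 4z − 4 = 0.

Normal vector n = (2, 2, 4), and n·(27, 33, −23) − 4 = 24.
|n| = √(4 + 4 + 16) = 2√6, so the distance is |24|/(2√6) = 2√6.

2√6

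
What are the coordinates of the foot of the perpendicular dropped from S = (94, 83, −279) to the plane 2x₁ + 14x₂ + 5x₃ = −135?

The perpendicular from S has direction n = (2, 14, 5): r = (94, 83, −279) + μ(2, 14, 5).
Substitute into the plane: n·(S + μn) = -135 gives -45 + 225μ = -135, so μ = -2/5.
Foot = (94, 83, −279) + (-2/5)·(2, 14, 5) = (466/5, 387/5, −281).

(466/5, 387/5, -281)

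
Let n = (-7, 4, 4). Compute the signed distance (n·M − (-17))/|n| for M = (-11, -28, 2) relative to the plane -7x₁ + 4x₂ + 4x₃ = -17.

-10/9

n·M − (-17) = -10.
|n| = 9, so the signed distance is -10/9.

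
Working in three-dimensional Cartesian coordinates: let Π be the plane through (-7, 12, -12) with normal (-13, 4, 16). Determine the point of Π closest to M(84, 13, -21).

The perpendicular from M has direction n = (-13, 4, 16): r = (84, 13, -21) + μ(-13, 4, 16).
Substitute into the plane: n·(M + μn) = -53 gives -1376 + 441μ = -53, so μ = 3.
Foot = (84, 13, -21) + 3·(-13, 4, 16) = (45, 25, 27).

(45, 25, 27)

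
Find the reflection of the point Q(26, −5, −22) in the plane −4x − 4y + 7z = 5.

(2, -29, 20)

n = (−4, −4, 7), |n|² = 81, n·Q − 5 = -243, so t = -243/81 = -3.
Foot F = Q − (-3)·n = (14, −17, −1); the reflection is 2F − Q = (2, −29, 20).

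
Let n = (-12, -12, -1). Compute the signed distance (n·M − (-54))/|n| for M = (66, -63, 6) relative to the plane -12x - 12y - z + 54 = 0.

n·M − (-54) = 12.
|n| = 17, so the signed distance is 12/17.

12/17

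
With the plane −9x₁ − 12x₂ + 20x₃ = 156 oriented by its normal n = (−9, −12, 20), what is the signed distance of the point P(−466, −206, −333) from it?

-6

n·P − 156 = -150.
|n| = 25, so the signed distance is -150/25 = -6.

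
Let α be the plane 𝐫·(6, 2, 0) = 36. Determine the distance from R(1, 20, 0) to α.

5/√10

n = (6, 2, 0); n·P − 36 = 10; |n| = 2√10; distance = 10/(2√10) = √10/2.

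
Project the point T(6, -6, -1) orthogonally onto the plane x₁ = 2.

(2, -6, -1)

The perpendicular from T has direction n = (1, 0, 0): r = (6, -6, -1) + λ(1, 0, 0).
Substitute into the plane: n·(T + λn) = 2 gives 6 + 1λ = 2, so λ = -4.
Foot = (6, -6, -1) + (-4)·(1, 0, 0) = (2, -6, -1).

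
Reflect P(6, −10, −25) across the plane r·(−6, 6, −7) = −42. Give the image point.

n = (−6, 6, −7), |n|² = 121, n·P − (-42) = 121, so t = 121/121 = 1.
Foot F = P − 1·n = (12, −16, −18); the reflection is 2F − P = (18, −22, −11).

(18, -22, -11)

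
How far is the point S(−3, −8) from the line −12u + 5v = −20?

16/13

The normal to the line is n = (−12, 5) with |n| = 13.
|n·S − (-20)| = |-4 − (-20)| = 16, so the distance is 16/13.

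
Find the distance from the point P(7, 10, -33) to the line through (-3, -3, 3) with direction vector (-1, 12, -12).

Direction vector d = (-1, 12, -12).
AP = (10, 13, -36), and AP × d = (276, 156, 133).
|AP × d|² = 118201 and |d|² = 289, so the distance is √(118201/289) = √409.

√409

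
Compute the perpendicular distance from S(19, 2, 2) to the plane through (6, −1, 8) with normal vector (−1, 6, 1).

The plane has equation n·(r − (6, −1, 8)) = 0, i.e. n·r = -4.
n = (−1, 6, 1); n·P − (-4) = -1; |n| = √38; distance = 1/√38 = √38/38.

√38/38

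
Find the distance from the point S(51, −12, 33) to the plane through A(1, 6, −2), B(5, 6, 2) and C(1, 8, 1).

AB = (4, 0, 4) and AC = (0, 2, 3), so a normal is n = AB × AC = (−8, −12, 8).
Then n·(51, −12, 33) − (−96) = 96.
|n| = √(64 + 144 + 64) = 4√17, so the distance is |96|/(4√17) = 24/√17.

24/√17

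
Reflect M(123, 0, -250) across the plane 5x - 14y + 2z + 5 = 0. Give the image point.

(353/3, 224/15, -3782/15)

n = (5, -14, 2), |n|² = 225, n·M − (-5) = 120, so t = 120/225 = 8/15.
Foot F = M − (8/15)·n = (361/3, 112/15, -3766/15); the reflection is 2F − M = (353/3, 224/15, -3782/15).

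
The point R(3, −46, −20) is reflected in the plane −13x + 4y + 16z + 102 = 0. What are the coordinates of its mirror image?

(-23, -38, 12)

With n = (−13, 4, 16), the signed offset is (n·R − (-102))/|n|² = -441/441 = -1.
R' = R − 2t·n = (3, −46, −20) − (-2)·(−13, 4, 16) = (−23, −38, 12).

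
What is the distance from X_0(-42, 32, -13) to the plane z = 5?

n = (0, 0, 1); n·P − 5 = -18; |n| = 1; distance = 18/1 = 18.

18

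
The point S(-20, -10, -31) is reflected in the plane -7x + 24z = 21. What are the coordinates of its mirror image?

(-34, -10, 17)

n = (-7, 0, 24), |n|² = 625, n·S − 21 = -625, so t = -625/625 = -1.
Foot F = S − (-1)·n = (-27, -10, -7); the reflection is 2F − S = (-34, -10, 17).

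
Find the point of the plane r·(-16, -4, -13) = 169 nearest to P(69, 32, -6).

The perpendicular from P has direction n = (-16, -4, -13): r = (69, 32, -6) + μ(-16, -4, -13).
Substitute into the plane: n·(P + μn) = 169 gives -1154 + 441μ = 169, so μ = 3.
Foot = (69, 32, -6) + 3·(-16, -4, -13) = (21, 20, -45).

(21, 20, -45)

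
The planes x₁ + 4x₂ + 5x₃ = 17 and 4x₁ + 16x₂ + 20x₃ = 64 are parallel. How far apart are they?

1/√42

Divide the second equation by 4 to match normals: x₁ + 4x₂ + 5x₃ = 16.
Both planes have normal n = (1, 4, 5), |n| = √42. Any point on the first plane is at distance |16 − 17|/|n| = 1/√42 = √42/42 from the second.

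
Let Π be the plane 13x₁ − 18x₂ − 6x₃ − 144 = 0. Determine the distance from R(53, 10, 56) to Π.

29/23

Normal vector n = (13, −18, −6), and n·(53, 10, 56) − 144 = 29.
|n| = √(169 + 324 + 36) = 23, so the distance is |29|/23 = 29/23.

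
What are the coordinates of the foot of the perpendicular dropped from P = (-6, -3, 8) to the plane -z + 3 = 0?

n = (0, 0, -1), |n|² = 1, and n·P − (-3) = -5.
t = -5/1 = -5, so the foot is P − t·n = (-6, -3, 8) − (-5)·(0, 0, -1) = (-6, -3, 3).

(-6, -3, 3)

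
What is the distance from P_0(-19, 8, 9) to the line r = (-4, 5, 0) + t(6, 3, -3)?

3√11

Direction vector d = (6, 3, -3).
AP = (-15, 3, 9), and AP × d = (-36, 9, -63).
|AP × d|² = 5346 and |d|² = 54, so the distance is √(5346/54) = √99 = 3√11.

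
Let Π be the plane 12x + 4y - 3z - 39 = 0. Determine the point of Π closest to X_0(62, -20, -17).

(14, -36, -5)

The perpendicular from X_0 has direction n = (12, 4, -3): r = (62, -20, -17) + λ(12, 4, -3).
Substitute into the plane: n·(X_0 + λn) = 39 gives 715 + 169λ = 39, so λ = -4.
Foot = (62, -20, -17) + (-4)·(12, 4, -3) = (14, -36, -5).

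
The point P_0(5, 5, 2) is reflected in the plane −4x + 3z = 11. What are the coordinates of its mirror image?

n = (−4, 0, 3), |n|² = 25, n·P_0 − 11 = -25, so t = -25/25 = -1.
Foot F = P_0 − (-1)·n = (1, 5, 5); the reflection is 2F − P_0 = (−3, 5, 8).

(-3, 5, 8)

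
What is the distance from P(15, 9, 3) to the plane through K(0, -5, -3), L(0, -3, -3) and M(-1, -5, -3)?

KL = (0, 2, 0) and KM = (-1, 0, 0), so a normal is n = KL × KM = (0, 0, 2).
d = |2·3 − (-6)| / √(0 + 0 + 4) = |12| / 2 = 6.

6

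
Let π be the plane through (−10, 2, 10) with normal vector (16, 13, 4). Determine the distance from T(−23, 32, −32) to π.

2/3

The plane has equation n·(r − (−10, 2, 10)) = 0, i.e. n·r = -94.
Then n·(−23, 32, −32) − (−94) = 14.
|n| = √(256 + 169 + 16) = 21, so the distance is |14|/21 = 2/3.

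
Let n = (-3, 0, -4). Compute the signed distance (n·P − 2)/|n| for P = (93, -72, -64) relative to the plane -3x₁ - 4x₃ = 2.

-5

n·P − 2 = -25.
|n| = 5, so the signed distance is -25/5 = -5.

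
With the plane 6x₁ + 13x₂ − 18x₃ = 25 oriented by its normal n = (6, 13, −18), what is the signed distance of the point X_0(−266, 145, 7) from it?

6

n·X_0 − 25 = 138.
|n| = 23, so the signed distance is 138/23 = 6.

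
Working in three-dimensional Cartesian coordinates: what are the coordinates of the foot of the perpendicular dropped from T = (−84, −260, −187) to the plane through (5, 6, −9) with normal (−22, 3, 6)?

The perpendicular from T has direction n = (−22, 3, 6): r = (−84, −260, −187) + μ(−22, 3, 6).
Substitute into the plane: n·(T + μn) = -146 gives -54 + 529μ = -146, so μ = -4/23.
Foot = (−84, −260, −187) + (-4/23)·(−22, 3, 6) = (−1844/23, −5992/23, −4325/23).

(-1844/23, -5992/23, -4325/23)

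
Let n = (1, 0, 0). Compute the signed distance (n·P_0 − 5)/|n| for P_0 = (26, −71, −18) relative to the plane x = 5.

21

n·P_0 − 5 = 21.
|n| = 1, so the signed distance is 21/1 = 21.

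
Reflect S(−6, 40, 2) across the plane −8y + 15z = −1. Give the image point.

(-6, 24, 32)

With n = (0, −8, 15), the signed offset is (n·S − (-1))/|n|² = -289/289 = -1.
S' = S − 2t·n = (−6, 40, 2) − (-2)·(0, −8, 15) = (−6, 24, 32).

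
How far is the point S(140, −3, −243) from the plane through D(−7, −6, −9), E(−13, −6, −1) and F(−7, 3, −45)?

DE = (−6, 0, 8) and DF = (0, 9, −36), so a normal is n = DE × DF = (−72, −216, −54).
n = (−72, −216, −54); n·P − 2286 = 1404; |n| = 234; distance = 1404/234 = 6.

6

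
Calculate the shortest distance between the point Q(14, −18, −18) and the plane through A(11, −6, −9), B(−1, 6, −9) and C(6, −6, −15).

9/√97

AB = (−12, 12, 0) and AC = (−5, 0, −6), so a normal is n = AB × AC = (−72, −72, 60).
Then n·(14, −18, −18) − (−900) = 108.
|n| = √(5184 + 5184 + 3600) = 12√97, so the distance is |108|/(12√97) = 9/√97.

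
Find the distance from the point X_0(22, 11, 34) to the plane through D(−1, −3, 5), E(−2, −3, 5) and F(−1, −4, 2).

13/√10

DE = (−1, 0, 0) and DF = (0, −1, −3), so a normal is n = DE × DF = (0, −3, 1).
Then n·(22, 11, 34) − 14 = −13.
|n| = √(0 + 9 + 1) = √10, so the distance is |-13|/√10 = 13√10/10.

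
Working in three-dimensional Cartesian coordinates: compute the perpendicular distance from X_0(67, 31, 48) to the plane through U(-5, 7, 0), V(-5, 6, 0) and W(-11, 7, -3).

24√5/5

UV = (0, -1, 0) and UW = (-6, 0, -3), so a normal is n = UV × UW = (3, 0, -6).
d = |3·67 + (-6)·48 − (-15)| / √(9 + 0 + 36) = |-72| / (3√5) = 24√5/5.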